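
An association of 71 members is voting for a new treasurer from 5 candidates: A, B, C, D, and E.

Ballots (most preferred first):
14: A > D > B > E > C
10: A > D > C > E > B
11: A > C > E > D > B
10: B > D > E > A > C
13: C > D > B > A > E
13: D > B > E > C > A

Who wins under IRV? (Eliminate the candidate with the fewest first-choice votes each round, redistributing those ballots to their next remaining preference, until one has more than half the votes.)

Round 1: A 35, B 10, C 13, D 13, E 0. E eliminated.
Round 2: A 35, B 10, C 13, D 13. B eliminated.
Round 3: A 35, C 13, D 23. C eliminated.
Round 4: A 35, D 36. D has a majority (≥36).

D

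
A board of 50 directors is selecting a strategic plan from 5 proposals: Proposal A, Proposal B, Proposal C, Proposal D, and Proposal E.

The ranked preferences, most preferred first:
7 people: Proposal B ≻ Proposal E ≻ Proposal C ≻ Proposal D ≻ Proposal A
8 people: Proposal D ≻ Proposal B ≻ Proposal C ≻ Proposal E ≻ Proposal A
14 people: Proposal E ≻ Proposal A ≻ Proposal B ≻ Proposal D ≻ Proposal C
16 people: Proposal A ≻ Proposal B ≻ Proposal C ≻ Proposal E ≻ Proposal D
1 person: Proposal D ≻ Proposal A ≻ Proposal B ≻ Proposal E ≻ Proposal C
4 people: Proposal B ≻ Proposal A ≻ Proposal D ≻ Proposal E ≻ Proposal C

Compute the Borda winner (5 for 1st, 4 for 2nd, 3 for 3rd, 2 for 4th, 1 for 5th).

Proposal B

Proposal A: 7×1 + 8×1 + 14×4 + 16×5 + 1×4 + 4×4 = 171
Proposal B: 7×5 + 8×4 + 14×3 + 16×4 + 1×3 + 4×5 = 196
Proposal C: 7×3 + 8×3 + 14×1 + 16×3 + 1×1 + 4×1 = 112
Proposal D: 7×2 + 8×5 + 14×2 + 16×1 + 1×5 + 4×3 = 115
Proposal E: 7×4 + 8×2 + 14×5 + 16×2 + 1×2 + 4×2 = 156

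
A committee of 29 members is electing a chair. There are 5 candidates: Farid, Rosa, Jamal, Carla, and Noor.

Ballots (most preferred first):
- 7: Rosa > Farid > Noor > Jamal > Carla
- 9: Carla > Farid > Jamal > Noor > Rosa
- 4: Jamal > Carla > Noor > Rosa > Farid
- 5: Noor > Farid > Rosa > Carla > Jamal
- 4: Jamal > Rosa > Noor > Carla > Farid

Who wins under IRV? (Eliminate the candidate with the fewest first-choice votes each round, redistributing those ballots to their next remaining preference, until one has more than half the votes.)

Round 1: Farid 0, Rosa 7, Jamal 8, Carla 9, Noor 5. Farid eliminated.
Round 2: Rosa 7, Jamal 8, Carla 9, Noor 5. Noor eliminated.
Round 3: Rosa 12, Jamal 8, Carla 9. Jamal eliminated.
Round 4: Rosa 16, Carla 13. Rosa has a majority (≥15).

Rosa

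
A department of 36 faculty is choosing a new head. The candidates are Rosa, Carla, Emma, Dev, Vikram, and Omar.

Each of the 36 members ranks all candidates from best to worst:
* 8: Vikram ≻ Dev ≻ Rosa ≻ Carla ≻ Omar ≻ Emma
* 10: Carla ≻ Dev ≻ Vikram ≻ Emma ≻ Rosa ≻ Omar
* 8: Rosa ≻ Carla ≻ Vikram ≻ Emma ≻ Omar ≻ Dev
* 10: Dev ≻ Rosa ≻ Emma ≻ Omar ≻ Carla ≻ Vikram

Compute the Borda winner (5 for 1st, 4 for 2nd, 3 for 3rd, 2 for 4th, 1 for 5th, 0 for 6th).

Dev

Rosa: 8×3 + 10×1 + 8×5 + 10×4 = 114
Carla: 8×2 + 10×5 + 8×4 + 10×1 = 108
Emma: 8×0 + 10×2 + 8×2 + 10×3 = 66
Dev: 8×4 + 10×4 + 8×0 + 10×5 = 122
Vikram: 8×5 + 10×3 + 8×3 + 10×0 = 94
Omar: 8×1 + 10×0 + 8×1 + 10×2 = 36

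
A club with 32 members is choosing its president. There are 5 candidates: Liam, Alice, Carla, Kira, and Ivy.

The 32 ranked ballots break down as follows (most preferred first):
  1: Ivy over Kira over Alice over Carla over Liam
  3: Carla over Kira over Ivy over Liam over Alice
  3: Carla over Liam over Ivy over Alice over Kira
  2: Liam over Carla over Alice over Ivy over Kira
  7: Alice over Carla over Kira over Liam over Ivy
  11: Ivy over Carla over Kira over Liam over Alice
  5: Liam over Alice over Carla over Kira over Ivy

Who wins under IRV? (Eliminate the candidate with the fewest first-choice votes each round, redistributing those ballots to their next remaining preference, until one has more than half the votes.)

Liam

Round 1: Liam 7, Alice 7, Carla 6, Kira 0, Ivy 12. Kira eliminated.
Round 2: Liam 7, Alice 7, Carla 6, Ivy 12. Carla eliminated.
Round 3: Liam 10, Alice 7, Ivy 15. Alice eliminated.
Round 4: Liam 17, Ivy 15. Liam has a majority (≥17).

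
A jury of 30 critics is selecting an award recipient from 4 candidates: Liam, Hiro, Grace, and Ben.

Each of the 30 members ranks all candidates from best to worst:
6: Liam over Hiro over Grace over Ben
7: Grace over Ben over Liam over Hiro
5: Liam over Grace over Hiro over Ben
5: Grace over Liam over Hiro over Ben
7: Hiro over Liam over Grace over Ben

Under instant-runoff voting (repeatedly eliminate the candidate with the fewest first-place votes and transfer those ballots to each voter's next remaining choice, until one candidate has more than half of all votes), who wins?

Liam

Round 1: Liam 11, Hiro 7, Grace 12, Ben 0. Ben eliminated.
Round 2: Liam 11, Hiro 7, Grace 12. Hiro eliminated.
Round 3: Liam 18, Grace 12. Liam has a majority (≥16).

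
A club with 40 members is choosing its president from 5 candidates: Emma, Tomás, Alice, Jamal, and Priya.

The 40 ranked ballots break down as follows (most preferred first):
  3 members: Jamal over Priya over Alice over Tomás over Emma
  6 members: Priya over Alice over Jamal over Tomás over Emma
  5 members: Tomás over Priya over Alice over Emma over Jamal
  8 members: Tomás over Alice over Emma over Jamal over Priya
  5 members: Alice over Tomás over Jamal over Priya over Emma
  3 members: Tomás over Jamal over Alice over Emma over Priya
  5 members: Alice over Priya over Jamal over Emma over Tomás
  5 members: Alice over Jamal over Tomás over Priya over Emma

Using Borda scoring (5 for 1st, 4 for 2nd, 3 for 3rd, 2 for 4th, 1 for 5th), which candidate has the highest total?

Emma: 3×1 + 6×1 + 5×2 + 8×3 + 5×1 + 3×2 + 5×2 + 5×1 = 69
Tomás: 3×2 + 6×2 + 5×5 + 8×5 + 5×4 + 3×5 + 5×1 + 5×3 = 138
Alice: 3×3 + 6×4 + 5×3 + 8×4 + 5×5 + 3×3 + 5×5 + 5×5 = 164
Jamal: 3×5 + 6×3 + 5×1 + 8×2 + 5×3 + 3×4 + 5×3 + 5×4 = 116
Priya: 3×4 + 6×5 + 5×4 + 8×1 + 5×2 + 3×1 + 5×4 + 5×2 = 113

Alice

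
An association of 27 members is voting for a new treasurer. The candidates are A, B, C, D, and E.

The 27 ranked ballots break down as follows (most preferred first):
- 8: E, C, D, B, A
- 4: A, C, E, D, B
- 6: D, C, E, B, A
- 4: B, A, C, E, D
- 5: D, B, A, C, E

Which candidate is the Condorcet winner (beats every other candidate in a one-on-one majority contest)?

C vs A: 14–13
C vs B: 18–9
C vs D: 16–11
C vs E: 19–8
C beats every other candidate.

C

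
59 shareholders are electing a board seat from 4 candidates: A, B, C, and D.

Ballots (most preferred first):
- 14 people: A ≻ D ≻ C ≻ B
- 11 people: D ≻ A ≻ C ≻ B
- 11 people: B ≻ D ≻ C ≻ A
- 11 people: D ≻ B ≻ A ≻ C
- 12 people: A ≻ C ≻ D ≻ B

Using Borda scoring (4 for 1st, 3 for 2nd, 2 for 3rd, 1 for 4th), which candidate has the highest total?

A: 14×4 + 11×3 + 11×1 + 11×2 + 12×4 = 170
B: 14×1 + 11×1 + 11×4 + 11×3 + 12×1 = 114
C: 14×2 + 11×2 + 11×2 + 11×1 + 12×3 = 119
D: 14×3 + 11×4 + 11×3 + 11×4 + 12×2 = 187

D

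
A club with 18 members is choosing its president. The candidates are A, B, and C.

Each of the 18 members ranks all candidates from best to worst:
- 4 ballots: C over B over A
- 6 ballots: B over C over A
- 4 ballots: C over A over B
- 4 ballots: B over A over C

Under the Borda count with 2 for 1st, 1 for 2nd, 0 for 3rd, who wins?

B

A: 4×0 + 6×0 + 4×1 + 4×1 = 8
B: 4×1 + 6×2 + 4×0 + 4×2 = 24
C: 4×2 + 6×1 + 4×2 + 4×0 = 22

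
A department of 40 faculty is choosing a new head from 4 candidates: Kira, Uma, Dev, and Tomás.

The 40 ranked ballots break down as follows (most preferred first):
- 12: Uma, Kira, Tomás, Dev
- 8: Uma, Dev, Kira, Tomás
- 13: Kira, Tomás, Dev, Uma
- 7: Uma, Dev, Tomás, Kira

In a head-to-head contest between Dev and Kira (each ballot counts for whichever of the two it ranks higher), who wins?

Kira

Dev is ranked above Kira on 15 ballots; Kira above Dev on 25.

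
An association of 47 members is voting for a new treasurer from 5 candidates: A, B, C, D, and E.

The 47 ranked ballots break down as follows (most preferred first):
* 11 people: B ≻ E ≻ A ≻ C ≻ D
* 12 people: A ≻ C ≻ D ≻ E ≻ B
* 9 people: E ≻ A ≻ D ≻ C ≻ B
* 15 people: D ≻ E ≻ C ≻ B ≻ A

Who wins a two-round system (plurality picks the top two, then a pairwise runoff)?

Round 1 first-place votes: A 12, B 11, C 0, D 15, E 9. D and A advance.
Runoff: D is ranked above A on 15 ballots, A above D on 32.

A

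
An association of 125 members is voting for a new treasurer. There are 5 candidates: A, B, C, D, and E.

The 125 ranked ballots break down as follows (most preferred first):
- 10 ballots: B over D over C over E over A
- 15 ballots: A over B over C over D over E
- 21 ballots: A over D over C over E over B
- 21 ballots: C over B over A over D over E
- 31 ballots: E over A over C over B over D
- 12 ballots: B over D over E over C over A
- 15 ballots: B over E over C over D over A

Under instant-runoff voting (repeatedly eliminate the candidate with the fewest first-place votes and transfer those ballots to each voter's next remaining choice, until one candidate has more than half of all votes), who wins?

Round 1: A 36, B 37, C 21, D 0, E 31. D eliminated.
Round 2: A 36, B 37, C 21, E 31. C eliminated.
Round 3: A 36, B 58, E 31. E eliminated.
Round 4: A 67, B 58. A has a majority (≥63).

A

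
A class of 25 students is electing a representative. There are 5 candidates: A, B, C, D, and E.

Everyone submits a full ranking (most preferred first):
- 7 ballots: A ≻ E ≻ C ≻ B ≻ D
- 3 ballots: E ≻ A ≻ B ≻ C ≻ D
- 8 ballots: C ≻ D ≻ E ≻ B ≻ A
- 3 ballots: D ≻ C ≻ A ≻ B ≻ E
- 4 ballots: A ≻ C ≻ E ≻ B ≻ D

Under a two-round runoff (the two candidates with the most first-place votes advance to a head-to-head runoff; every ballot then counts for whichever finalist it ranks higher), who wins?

Round 1 first-place votes: A 11, B 0, C 8, D 3, E 3. A and C advance.
Runoff: A is ranked above C on 14 ballots, C above A on 11.

A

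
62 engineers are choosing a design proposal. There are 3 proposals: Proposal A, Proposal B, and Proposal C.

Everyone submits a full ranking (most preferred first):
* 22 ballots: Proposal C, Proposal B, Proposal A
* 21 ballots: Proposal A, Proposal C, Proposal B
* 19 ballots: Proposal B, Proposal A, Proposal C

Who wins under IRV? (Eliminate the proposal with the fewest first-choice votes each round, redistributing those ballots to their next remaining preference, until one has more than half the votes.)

Proposal A

Round 1: Proposal A 21, Proposal B 19, Proposal C 22. Proposal B eliminated.
Round 2: Proposal A 40, Proposal C 22. Proposal A has a majority (≥32).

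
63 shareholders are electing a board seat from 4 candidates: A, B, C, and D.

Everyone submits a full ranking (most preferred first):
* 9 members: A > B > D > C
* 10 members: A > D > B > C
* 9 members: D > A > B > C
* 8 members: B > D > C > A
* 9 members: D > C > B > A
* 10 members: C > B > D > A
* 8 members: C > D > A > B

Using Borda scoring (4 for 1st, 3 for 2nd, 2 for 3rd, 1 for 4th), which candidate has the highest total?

A: 9×4 + 10×4 + 9×3 + 8×1 + 9×1 + 10×1 + 8×2 = 146
B: 9×3 + 10×2 + 9×2 + 8×4 + 9×2 + 10×3 + 8×1 = 153
C: 9×1 + 10×1 + 9×1 + 8×2 + 9×3 + 10×4 + 8×4 = 143
D: 9×2 + 10×3 + 9×4 + 8×3 + 9×4 + 10×2 + 8×3 = 188

D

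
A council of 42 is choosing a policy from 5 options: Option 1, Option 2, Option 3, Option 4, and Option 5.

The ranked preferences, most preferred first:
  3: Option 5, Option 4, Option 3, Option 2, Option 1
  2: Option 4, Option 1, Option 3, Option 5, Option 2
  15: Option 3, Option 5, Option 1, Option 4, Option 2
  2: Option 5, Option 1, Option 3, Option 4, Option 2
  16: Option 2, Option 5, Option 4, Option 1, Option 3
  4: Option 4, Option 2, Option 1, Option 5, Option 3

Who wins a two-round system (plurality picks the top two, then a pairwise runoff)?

Round 1 first-place votes: Option 1 0, Option 2 16, Option 3 15, Option 4 6, Option 5 5. Option 2 and Option 3 advance.
Runoff: Option 2 is ranked above Option 3 on 20 ballots, Option 3 above Option 2 on 22.

Option 3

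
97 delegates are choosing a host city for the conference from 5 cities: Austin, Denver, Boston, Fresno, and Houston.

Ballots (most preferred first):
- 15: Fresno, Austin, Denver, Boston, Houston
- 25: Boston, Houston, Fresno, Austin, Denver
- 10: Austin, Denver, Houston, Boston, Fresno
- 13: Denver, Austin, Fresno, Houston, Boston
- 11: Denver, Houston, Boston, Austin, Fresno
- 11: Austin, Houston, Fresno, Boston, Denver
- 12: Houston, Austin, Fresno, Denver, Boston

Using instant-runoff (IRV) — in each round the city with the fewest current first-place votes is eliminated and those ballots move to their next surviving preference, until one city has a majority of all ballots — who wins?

Austin

Round 1: Austin 21, Denver 24, Boston 25, Fresno 15, Houston 12. Houston eliminated.
Round 2: Austin 33, Denver 24, Boston 25, Fresno 15. Fresno eliminated.
Round 3: Austin 48, Denver 24, Boston 25. Denver eliminated.
Round 4: Austin 61, Boston 36. Austin has a majority (≥49).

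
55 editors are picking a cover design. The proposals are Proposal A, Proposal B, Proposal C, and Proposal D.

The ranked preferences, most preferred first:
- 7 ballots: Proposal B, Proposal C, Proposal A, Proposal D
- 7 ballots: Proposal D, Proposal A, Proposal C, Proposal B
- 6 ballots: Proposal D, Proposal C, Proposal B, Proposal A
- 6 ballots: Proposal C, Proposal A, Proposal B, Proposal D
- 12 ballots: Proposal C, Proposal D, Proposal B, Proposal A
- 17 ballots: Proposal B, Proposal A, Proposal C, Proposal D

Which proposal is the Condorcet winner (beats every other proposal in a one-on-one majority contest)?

Proposal C vs Proposal A: 31–24
Proposal C vs Proposal B: 31–24
Proposal C vs Proposal D: 42–13
Proposal C beats every other proposal.

Proposal C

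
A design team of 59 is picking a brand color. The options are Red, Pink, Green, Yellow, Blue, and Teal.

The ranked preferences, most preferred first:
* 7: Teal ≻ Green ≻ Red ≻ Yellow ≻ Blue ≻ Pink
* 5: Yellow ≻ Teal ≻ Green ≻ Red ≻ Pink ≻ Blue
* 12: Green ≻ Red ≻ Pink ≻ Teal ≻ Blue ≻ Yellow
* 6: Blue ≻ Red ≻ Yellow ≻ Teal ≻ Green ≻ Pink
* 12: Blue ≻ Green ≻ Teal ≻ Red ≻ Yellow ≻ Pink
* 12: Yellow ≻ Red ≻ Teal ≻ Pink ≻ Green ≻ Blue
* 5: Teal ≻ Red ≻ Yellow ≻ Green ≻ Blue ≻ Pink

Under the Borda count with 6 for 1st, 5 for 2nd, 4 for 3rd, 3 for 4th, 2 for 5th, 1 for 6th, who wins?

Red: 7×4 + 5×3 + 12×5 + 6×5 + 12×3 + 12×5 + 5×5 = 254
Pink: 7×1 + 5×2 + 12×4 + 6×1 + 12×1 + 12×3 + 5×1 = 124
Green: 7×5 + 5×4 + 12×6 + 6×2 + 12×5 + 12×2 + 5×3 = 238
Yellow: 7×3 + 5×6 + 12×1 + 6×4 + 12×2 + 12×6 + 5×4 = 203
Blue: 7×2 + 5×1 + 12×2 + 6×6 + 12×6 + 12×1 + 5×2 = 173
Teal: 7×6 + 5×5 + 12×3 + 6×3 + 12×4 + 12×4 + 5×6 = 247

Red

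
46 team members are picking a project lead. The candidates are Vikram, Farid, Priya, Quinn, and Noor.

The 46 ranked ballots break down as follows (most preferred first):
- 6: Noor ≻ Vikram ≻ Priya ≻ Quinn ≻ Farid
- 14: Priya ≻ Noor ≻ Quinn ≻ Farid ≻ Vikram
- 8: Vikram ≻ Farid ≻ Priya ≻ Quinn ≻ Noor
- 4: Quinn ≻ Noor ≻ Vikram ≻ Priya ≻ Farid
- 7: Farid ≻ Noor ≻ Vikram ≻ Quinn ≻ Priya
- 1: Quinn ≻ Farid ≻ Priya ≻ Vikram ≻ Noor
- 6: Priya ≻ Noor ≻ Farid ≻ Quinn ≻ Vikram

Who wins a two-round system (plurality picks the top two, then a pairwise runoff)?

Round 1 first-place votes: Vikram 8, Farid 7, Priya 20, Quinn 5, Noor 6. Priya and Vikram advance.
Runoff: Priya is ranked above Vikram on 21 ballots, Vikram above Priya on 25.

Vikram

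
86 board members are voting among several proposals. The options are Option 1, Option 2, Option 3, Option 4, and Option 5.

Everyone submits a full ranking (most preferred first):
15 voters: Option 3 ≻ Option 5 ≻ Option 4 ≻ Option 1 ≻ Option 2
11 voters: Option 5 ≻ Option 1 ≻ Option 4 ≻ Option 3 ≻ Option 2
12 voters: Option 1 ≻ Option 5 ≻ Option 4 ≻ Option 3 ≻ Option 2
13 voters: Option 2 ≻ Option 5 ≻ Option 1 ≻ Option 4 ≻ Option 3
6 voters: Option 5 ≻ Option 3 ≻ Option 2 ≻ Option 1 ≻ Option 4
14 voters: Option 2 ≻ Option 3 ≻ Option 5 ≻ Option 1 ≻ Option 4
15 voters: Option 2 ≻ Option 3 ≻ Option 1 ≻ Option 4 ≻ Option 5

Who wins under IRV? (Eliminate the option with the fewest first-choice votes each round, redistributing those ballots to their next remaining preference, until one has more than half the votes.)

Option 5

Round 1: Option 1 12, Option 2 42, Option 3 15, Option 4 0, Option 5 17. Option 4 eliminated.
Round 2: Option 1 12, Option 2 42, Option 3 15, Option 5 17. Option 1 eliminated.
Round 3: Option 2 42, Option 3 15, Option 5 29. Option 3 eliminated.
Round 4: Option 2 42, Option 5 44. Option 5 has a majority (≥44).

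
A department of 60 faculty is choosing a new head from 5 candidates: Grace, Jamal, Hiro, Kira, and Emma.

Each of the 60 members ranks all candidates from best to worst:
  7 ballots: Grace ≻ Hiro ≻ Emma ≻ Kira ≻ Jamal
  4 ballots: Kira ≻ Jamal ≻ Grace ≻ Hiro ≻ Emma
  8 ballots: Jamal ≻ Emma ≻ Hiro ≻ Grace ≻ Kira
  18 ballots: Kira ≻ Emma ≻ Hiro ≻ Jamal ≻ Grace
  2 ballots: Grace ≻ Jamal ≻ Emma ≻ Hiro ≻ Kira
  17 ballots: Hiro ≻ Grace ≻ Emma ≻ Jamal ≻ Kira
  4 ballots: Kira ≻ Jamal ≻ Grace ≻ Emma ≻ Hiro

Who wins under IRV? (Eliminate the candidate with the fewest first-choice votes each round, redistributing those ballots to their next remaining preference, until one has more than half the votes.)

Round 1: Grace 9, Jamal 8, Hiro 17, Kira 26, Emma 0. Emma eliminated.
Round 2: Grace 9, Jamal 8, Hiro 17, Kira 26. Jamal eliminated.
Round 3: Grace 9, Hiro 25, Kira 26. Grace eliminated.
Round 4: Hiro 34, Kira 26. Hiro has a majority (≥31).

Hiro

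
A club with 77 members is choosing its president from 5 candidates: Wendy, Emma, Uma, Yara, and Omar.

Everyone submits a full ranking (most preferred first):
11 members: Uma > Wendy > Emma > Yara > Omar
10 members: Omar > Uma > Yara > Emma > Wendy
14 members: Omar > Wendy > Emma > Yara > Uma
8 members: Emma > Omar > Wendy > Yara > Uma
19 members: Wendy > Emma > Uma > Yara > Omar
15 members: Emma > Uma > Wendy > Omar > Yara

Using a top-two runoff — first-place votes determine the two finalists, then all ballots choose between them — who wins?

Emma

Round 1 first-place votes: Wendy 19, Emma 23, Uma 11, Yara 0, Omar 24. Omar and Emma advance.
Runoff: Omar is ranked above Emma on 24 ballots, Emma above Omar on 53.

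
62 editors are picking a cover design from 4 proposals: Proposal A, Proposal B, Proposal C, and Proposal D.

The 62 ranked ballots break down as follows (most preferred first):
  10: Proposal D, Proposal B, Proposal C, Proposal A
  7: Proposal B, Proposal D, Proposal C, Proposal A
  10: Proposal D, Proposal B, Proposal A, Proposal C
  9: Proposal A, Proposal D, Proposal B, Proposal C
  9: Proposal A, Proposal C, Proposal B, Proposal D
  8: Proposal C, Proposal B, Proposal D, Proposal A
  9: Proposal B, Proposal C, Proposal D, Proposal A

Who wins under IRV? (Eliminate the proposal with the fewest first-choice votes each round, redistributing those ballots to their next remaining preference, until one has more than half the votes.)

Round 1: Proposal A 18, Proposal B 16, Proposal C 8, Proposal D 20. Proposal C eliminated.
Round 2: Proposal A 18, Proposal B 24, Proposal D 20. Proposal A eliminated.
Round 3: Proposal B 33, Proposal D 29. Proposal B has a majority (≥32).

Proposal B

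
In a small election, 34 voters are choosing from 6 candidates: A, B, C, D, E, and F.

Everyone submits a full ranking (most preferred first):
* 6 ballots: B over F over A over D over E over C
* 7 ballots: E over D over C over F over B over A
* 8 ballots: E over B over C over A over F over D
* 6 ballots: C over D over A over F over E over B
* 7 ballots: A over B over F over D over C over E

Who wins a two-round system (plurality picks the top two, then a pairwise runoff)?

A

Round 1 first-place votes: A 7, B 6, C 6, D 0, E 15, F 0. E and A advance.
Runoff: E is ranked above A on 15 ballots, A above E on 19.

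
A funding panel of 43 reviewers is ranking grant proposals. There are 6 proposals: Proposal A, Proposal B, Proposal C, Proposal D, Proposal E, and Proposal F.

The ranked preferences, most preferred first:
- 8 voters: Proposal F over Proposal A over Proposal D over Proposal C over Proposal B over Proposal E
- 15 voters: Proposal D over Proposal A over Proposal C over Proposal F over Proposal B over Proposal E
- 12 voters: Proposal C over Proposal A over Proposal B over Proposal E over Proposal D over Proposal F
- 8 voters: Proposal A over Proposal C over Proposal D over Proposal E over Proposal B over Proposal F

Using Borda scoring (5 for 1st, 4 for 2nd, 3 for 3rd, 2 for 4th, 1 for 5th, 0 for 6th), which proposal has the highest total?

Proposal A: 8×4 + 15×4 + 12×4 + 8×5 = 180
Proposal B: 8×1 + 15×1 + 12×3 + 8×1 = 67
Proposal C: 8×2 + 15×3 + 12×5 + 8×4 = 153
Proposal D: 8×3 + 15×5 + 12×1 + 8×3 = 135
Proposal E: 8×0 + 15×0 + 12×2 + 8×2 = 40
Proposal F: 8×5 + 15×2 + 12×0 + 8×0 = 70

Proposal A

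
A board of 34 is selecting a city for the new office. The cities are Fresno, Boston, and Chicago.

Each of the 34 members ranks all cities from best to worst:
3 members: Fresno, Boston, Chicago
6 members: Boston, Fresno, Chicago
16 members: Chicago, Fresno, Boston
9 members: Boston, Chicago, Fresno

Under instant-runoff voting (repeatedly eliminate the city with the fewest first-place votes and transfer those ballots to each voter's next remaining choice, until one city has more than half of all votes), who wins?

Boston

Round 1: Fresno 3, Boston 15, Chicago 16. Fresno eliminated.
Round 2: Boston 18, Chicago 16. Boston has a majority (≥18).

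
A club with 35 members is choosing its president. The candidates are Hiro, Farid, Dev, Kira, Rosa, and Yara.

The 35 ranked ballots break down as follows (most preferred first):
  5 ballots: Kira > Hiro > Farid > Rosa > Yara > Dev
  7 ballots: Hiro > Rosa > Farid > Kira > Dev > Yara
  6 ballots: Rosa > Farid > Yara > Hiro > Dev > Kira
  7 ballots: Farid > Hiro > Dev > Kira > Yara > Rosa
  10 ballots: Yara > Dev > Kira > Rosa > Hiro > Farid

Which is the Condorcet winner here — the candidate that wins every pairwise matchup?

Hiro

Hiro vs Farid: 22–13
Hiro vs Dev: 25–10
Hiro vs Kira: 20–15
Hiro vs Rosa: 19–16
Hiro vs Yara: 19–16
Hiro beats every other candidate.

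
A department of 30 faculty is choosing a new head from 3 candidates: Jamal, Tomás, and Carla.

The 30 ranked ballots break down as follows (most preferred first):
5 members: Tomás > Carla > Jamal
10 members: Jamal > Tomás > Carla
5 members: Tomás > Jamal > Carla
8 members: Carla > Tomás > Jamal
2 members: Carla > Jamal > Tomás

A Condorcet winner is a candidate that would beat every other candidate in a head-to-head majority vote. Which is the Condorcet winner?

Tomás vs Jamal: 18–12
Tomás vs Carla: 20–10
Tomás beats every other candidate.

Tomás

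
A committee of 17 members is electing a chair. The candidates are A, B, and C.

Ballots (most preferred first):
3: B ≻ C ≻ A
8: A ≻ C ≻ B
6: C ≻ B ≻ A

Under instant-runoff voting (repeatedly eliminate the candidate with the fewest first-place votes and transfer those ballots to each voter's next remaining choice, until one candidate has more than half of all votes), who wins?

C

Round 1: A 8, B 3, C 6. B eliminated.
Round 2: A 8, C 9. C has a majority (≥9).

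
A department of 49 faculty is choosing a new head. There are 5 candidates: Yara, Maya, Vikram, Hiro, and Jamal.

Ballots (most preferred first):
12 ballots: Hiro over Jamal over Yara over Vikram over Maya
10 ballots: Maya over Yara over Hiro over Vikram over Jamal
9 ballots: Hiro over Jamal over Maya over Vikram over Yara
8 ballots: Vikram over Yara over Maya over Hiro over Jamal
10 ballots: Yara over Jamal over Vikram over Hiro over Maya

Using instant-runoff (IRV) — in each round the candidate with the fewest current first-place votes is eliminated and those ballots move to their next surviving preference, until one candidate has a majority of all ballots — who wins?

Round 1: Yara 10, Maya 10, Vikram 8, Hiro 21, Jamal 0. Jamal eliminated.
Round 2: Yara 10, Maya 10, Vikram 8, Hiro 21. Vikram eliminated.
Round 3: Yara 18, Maya 10, Hiro 21. Maya eliminated.
Round 4: Yara 28, Hiro 21. Yara has a majority (≥25).

Yara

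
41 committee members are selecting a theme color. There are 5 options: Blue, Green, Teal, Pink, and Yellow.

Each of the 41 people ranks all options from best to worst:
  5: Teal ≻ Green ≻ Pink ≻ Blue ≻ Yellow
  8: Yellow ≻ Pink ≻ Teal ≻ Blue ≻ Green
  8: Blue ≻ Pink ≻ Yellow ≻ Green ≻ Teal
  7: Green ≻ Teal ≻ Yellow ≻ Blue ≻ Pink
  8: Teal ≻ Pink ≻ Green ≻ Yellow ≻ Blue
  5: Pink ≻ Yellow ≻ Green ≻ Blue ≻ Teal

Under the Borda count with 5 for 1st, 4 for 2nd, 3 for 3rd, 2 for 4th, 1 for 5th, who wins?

Blue: 5×2 + 8×2 + 8×5 + 7×2 + 8×1 + 5×2 = 98
Green: 5×4 + 8×1 + 8×2 + 7×5 + 8×3 + 5×3 = 118
Teal: 5×5 + 8×3 + 8×1 + 7×4 + 8×5 + 5×1 = 130
Pink: 5×3 + 8×4 + 8×4 + 7×1 + 8×4 + 5×5 = 143
Yellow: 5×1 + 8×5 + 8×3 + 7×3 + 8×2 + 5×4 = 126

Pink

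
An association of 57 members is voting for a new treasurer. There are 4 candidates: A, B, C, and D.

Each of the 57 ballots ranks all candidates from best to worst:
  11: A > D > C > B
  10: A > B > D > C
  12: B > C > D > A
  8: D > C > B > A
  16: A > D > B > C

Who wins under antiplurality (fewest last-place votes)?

Last-place votes: A 20, B 11, C 26, D 0.

D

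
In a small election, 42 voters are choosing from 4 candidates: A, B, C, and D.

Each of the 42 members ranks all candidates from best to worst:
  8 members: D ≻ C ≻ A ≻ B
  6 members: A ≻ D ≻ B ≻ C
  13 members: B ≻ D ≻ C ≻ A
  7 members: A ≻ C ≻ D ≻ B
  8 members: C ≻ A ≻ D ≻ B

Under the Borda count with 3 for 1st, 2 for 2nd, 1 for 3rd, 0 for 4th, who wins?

A: 8×1 + 6×3 + 13×0 + 7×3 + 8×2 = 63
B: 8×0 + 6×1 + 13×3 + 7×0 + 8×0 = 45
C: 8×2 + 6×0 + 13×1 + 7×2 + 8×3 = 67
D: 8×3 + 6×2 + 13×2 + 7×1 + 8×1 = 77

D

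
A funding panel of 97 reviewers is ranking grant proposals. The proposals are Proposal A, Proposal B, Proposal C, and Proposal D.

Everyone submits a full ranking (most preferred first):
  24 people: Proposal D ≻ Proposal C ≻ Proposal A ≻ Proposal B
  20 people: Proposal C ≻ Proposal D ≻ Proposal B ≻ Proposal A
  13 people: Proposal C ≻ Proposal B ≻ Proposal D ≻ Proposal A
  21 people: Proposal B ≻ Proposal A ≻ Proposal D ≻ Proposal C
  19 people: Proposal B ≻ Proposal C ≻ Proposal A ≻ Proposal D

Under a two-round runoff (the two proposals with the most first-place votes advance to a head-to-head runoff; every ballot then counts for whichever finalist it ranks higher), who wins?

Round 1 first-place votes: Proposal A 0, Proposal B 40, Proposal C 33, Proposal D 24. Proposal B and Proposal C advance.
Runoff: Proposal B is ranked above Proposal C on 40 ballots, Proposal C above Proposal B on 57.

Proposal C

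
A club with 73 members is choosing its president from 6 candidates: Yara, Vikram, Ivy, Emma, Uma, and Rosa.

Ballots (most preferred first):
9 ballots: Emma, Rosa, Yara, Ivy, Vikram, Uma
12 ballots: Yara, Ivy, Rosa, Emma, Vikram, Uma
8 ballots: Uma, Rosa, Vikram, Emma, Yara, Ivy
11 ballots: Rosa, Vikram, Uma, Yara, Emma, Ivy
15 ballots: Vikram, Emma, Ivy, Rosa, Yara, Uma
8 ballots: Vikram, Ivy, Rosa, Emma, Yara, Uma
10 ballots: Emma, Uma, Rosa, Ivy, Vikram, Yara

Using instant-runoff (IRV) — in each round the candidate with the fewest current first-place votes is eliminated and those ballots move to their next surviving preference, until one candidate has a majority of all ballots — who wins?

Round 1: Yara 12, Vikram 23, Ivy 0, Emma 19, Uma 8, Rosa 11. Ivy eliminated.
Round 2: Yara 12, Vikram 23, Emma 19, Uma 8, Rosa 11. Uma eliminated.
Round 3: Yara 12, Vikram 23, Emma 19, Rosa 19. Yara eliminated.
Round 4: Vikram 23, Emma 19, Rosa 31. Emma eliminated.
Round 5: Vikram 23, Rosa 50. Rosa has a majority (≥37).

Rosa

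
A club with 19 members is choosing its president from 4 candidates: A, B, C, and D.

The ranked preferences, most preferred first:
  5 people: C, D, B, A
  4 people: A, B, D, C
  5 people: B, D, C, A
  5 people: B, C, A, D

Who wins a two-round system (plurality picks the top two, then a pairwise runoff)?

B

Round 1 first-place votes: A 4, B 10, C 5, D 0. B and C advance.
Runoff: B is ranked above C on 14 ballots, C above B on 5.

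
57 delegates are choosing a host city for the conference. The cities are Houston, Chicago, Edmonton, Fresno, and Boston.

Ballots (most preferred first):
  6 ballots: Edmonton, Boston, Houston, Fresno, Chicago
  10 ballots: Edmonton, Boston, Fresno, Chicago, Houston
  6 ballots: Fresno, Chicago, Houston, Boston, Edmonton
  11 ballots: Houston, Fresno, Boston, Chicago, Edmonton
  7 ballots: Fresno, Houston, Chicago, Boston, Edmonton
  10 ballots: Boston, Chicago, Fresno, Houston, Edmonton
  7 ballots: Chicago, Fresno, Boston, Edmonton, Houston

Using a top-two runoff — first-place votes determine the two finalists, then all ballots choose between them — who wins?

Round 1 first-place votes: Houston 11, Chicago 7, Edmonton 16, Fresno 13, Boston 10. Edmonton and Fresno advance.
Runoff: Edmonton is ranked above Fresno on 16 ballots, Fresno above Edmonton on 41.

Fresno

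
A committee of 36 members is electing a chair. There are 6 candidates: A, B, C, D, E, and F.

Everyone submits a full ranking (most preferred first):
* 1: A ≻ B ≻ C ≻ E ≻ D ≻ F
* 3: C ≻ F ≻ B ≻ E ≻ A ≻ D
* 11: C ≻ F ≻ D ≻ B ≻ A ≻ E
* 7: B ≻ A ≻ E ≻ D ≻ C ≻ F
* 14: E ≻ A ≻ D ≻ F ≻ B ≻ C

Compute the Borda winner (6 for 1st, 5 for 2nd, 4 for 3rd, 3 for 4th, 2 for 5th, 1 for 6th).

A: 1×6 + 3×2 + 11×2 + 7×5 + 14×5 = 139
B: 1×5 + 3×4 + 11×3 + 7×6 + 14×2 = 120
C: 1×4 + 3×6 + 11×6 + 7×2 + 14×1 = 116
D: 1×2 + 3×1 + 11×4 + 7×3 + 14×4 = 126
E: 1×3 + 3×3 + 11×1 + 7×4 + 14×6 = 135
F: 1×1 + 3×5 + 11×5 + 7×1 + 14×3 = 120

A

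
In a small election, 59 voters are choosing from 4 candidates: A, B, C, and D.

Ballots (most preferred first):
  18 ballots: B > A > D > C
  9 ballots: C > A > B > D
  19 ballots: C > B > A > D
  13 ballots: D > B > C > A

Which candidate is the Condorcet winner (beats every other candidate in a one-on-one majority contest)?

B vs A: 50–9
B vs C: 31–28
B vs D: 46–13
B beats every other candidate.

B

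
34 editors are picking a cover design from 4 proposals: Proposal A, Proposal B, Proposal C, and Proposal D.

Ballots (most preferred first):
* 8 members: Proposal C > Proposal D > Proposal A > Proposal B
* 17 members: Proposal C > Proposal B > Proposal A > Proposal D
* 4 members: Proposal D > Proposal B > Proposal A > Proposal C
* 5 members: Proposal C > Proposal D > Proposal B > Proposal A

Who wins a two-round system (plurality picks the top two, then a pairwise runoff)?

Proposal C

Round 1 first-place votes: Proposal A 0, Proposal B 0, Proposal C 30, Proposal D 4. Proposal C and Proposal D advance.
Runoff: Proposal C is ranked above Proposal D on 30 ballots, Proposal D above Proposal C on 4.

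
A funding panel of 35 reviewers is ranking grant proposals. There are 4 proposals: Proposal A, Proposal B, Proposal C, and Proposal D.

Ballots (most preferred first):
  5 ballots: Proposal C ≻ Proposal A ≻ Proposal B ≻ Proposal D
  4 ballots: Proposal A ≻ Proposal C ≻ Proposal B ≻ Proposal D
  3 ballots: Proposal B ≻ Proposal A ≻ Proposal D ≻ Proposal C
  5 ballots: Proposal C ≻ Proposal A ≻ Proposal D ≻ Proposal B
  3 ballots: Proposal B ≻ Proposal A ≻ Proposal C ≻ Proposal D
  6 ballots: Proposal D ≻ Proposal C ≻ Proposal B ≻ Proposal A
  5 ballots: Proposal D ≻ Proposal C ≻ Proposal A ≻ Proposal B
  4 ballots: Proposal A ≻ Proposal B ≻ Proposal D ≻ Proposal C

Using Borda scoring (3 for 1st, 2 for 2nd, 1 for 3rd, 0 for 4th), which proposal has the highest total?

Proposal A: 5×2 + 4×3 + 3×2 + 5×2 + 3×2 + 6×0 + 5×1 + 4×3 = 61
Proposal B: 5×1 + 4×1 + 3×3 + 5×0 + 3×3 + 6×1 + 5×0 + 4×2 = 41
Proposal C: 5×3 + 4×2 + 3×0 + 5×3 + 3×1 + 6×2 + 5×2 + 4×0 = 63
Proposal D: 5×0 + 4×0 + 3×1 + 5×1 + 3×0 + 6×3 + 5×3 + 4×1 = 45

Proposal C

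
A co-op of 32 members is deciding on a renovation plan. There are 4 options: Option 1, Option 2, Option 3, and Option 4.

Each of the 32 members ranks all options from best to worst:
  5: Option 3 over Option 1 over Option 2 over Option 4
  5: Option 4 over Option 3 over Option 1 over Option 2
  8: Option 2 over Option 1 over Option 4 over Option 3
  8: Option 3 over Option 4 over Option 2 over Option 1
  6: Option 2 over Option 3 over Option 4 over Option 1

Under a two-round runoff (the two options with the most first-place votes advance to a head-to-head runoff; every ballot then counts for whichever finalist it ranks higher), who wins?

Round 1 first-place votes: Option 1 0, Option 2 14, Option 3 13, Option 4 5. Option 2 and Option 3 advance.
Runoff: Option 2 is ranked above Option 3 on 14 ballots, Option 3 above Option 2 on 18.

Option 3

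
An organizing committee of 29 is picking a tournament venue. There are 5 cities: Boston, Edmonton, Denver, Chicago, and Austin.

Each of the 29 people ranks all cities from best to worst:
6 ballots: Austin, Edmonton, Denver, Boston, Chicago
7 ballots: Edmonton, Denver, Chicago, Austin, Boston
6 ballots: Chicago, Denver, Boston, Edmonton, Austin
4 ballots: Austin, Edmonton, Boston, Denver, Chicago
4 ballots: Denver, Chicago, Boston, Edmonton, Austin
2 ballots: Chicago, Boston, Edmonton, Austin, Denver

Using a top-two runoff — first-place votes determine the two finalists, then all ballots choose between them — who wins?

Chicago

Round 1 first-place votes: Boston 0, Edmonton 7, Denver 4, Chicago 8, Austin 10. Austin and Chicago advance.
Runoff: Austin is ranked above Chicago on 10 ballots, Chicago above Austin on 19.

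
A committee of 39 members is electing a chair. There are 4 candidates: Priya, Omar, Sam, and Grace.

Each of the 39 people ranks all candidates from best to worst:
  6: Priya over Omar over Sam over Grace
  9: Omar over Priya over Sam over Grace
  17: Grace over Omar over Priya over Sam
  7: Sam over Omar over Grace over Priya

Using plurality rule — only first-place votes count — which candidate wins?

First-place votes: Priya 6, Omar 9, Sam 7, Grace 17.

Grace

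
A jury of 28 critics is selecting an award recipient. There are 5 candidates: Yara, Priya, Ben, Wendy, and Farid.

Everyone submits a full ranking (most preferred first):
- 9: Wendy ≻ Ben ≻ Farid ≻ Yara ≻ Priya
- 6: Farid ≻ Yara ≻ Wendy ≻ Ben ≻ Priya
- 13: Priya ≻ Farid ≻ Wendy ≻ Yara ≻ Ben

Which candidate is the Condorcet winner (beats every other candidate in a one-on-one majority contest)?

Farid

Farid vs Yara: 28–0
Farid vs Priya: 15–13
Farid vs Ben: 19–9
Farid vs Wendy: 19–9
Farid beats every other candidate.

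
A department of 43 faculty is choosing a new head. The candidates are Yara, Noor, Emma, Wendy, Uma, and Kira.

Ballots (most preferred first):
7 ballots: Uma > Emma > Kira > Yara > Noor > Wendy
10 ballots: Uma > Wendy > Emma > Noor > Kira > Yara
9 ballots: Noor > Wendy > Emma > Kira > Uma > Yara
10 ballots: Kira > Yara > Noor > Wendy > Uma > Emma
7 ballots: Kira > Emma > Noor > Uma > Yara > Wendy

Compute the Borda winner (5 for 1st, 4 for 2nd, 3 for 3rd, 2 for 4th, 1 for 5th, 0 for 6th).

Kira

Yara: 7×2 + 10×0 + 9×0 + 10×4 + 7×1 = 61
Noor: 7×1 + 10×2 + 9×5 + 10×3 + 7×3 = 123
Emma: 7×4 + 10×3 + 9×3 + 10×0 + 7×4 = 113
Wendy: 7×0 + 10×4 + 9×4 + 10×2 + 7×0 = 96
Uma: 7×5 + 10×5 + 9×1 + 10×1 + 7×2 = 118
Kira: 7×3 + 10×1 + 9×2 + 10×5 + 7×5 = 134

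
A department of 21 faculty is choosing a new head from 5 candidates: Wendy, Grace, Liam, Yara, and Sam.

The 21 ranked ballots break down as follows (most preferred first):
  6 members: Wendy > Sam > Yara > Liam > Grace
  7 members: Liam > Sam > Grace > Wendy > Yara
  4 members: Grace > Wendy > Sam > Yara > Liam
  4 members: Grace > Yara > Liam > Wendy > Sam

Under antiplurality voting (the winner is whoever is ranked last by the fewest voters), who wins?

Last-place votes: Wendy 0, Grace 6, Liam 4, Yara 7, Sam 4.

Wendy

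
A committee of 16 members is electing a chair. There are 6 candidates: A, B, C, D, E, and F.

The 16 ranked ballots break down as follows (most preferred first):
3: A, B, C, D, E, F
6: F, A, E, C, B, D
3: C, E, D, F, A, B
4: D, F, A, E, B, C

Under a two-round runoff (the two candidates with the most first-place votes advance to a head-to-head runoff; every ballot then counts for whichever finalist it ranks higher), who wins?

D

Round 1 first-place votes: A 3, B 0, C 3, D 4, E 0, F 6. F and D advance.
Runoff: F is ranked above D on 6 ballots, D above F on 10.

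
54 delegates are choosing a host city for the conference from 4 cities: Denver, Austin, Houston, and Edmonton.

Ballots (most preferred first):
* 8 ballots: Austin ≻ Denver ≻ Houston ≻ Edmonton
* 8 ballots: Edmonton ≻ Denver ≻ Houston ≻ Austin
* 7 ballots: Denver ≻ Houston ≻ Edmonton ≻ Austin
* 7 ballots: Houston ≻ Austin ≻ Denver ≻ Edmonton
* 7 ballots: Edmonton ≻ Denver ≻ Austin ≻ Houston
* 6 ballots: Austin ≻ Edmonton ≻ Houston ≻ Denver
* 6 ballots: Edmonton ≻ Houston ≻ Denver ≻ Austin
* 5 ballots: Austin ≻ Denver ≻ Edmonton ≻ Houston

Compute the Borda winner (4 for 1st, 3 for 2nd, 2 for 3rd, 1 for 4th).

Denver: 8×3 + 8×3 + 7×4 + 7×2 + 7×3 + 6×1 + 6×2 + 5×3 = 144
Austin: 8×4 + 8×1 + 7×1 + 7×3 + 7×2 + 6×4 + 6×1 + 5×4 = 132
Houston: 8×2 + 8×2 + 7×3 + 7×4 + 7×1 + 6×2 + 6×3 + 5×1 = 123
Edmonton: 8×1 + 8×4 + 7×2 + 7×1 + 7×4 + 6×3 + 6×4 + 5×2 = 141

Denver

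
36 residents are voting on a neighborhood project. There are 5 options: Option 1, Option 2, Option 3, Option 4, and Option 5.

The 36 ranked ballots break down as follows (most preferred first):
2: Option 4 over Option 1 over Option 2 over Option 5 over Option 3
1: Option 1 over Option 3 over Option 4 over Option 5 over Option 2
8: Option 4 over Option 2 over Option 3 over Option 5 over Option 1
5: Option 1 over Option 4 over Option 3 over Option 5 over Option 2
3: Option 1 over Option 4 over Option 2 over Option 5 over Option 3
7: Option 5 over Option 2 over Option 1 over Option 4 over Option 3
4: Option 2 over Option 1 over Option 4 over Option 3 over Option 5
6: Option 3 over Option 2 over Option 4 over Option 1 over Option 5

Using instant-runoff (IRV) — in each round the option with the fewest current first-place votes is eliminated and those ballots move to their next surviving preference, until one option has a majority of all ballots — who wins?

Option 1

Round 1: Option 1 9, Option 2 4, Option 3 6, Option 4 10, Option 5 7. Option 2 eliminated.
Round 2: Option 1 13, Option 3 6, Option 4 10, Option 5 7. Option 3 eliminated.
Round 3: Option 1 13, Option 4 16, Option 5 7. Option 5 eliminated.
Round 4: Option 1 20, Option 4 16. Option 1 has a majority (≥19).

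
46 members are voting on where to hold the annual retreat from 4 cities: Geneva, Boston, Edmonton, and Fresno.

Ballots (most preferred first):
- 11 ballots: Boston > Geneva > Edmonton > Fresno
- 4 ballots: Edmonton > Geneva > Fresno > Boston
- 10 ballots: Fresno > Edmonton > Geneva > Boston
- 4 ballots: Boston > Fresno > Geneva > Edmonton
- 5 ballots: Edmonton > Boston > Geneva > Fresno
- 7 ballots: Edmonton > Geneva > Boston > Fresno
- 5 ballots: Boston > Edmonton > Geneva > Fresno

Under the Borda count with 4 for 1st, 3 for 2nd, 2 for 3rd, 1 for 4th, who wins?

Geneva: 11×3 + 4×3 + 10×2 + 4×2 + 5×2 + 7×3 + 5×2 = 114
Boston: 11×4 + 4×1 + 10×1 + 4×4 + 5×3 + 7×2 + 5×4 = 123
Edmonton: 11×2 + 4×4 + 10×3 + 4×1 + 5×4 + 7×4 + 5×3 = 135
Fresno: 11×1 + 4×2 + 10×4 + 4×3 + 5×1 + 7×1 + 5×1 = 88

Edmonton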